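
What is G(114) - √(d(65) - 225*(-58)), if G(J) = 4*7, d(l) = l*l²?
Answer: 28 - 5*√11507 ≈ -508.35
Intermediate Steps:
d(l) = l³
G(J) = 28
G(114) - √(d(65) - 225*(-58)) = 28 - √(65³ - 225*(-58)) = 28 - √(274625 + 13050) = 28 - √287675 = 28 - 5*√11507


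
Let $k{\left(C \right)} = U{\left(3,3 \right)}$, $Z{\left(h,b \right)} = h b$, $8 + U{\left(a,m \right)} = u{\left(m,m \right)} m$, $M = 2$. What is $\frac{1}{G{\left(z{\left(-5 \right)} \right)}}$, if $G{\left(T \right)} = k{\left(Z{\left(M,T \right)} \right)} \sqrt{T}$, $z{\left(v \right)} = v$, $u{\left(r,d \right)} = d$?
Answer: $- \frac{i \sqrt{5}}{5} \approx - 0.44721 i$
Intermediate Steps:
$U{\left(a,m \right)} = -8 + m^{2}$ ($U{\left(a,m \right)} = -8 + m m = -8 + m^{2}$)
$Z{\left(h,b \right)} = b h$
$k{\left(C \right)} = 1$ ($k{\left(C \right)} = -8 + 3^{2} = -8 + 9 = 1$)
$G{\left(T \right)} = \sqrt{T}$ ($G{\left(T \right)} = 1 \sqrt{T} = \sqrt{T}$)
$\frac{1}{G{\left(z{\left(-5 \right)} \right)}} = \frac{1}{\sqrt{-5}} = \frac{1}{i \sqrt{5}} = - \frac{i \sqrt{5}}{5}$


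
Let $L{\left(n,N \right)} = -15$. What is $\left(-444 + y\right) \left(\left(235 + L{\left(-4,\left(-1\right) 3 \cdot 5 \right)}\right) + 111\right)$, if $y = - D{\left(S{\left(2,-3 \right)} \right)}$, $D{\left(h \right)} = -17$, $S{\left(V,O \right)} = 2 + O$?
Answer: $-141337$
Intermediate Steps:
$y = 17$ ($y = \left(-1\right) \left(-17\right) = 17$)
$\left(-444 + y\right) \left(\left(235 + L{\left(-4,\left(-1\right) 3 \cdot 5 \right)}\right) + 111\right) = \left(-444 + 17\right) \left(\left(235 - 15\right) + 111\right) = - 427 \left(220 + 111\right) = \left(-427\right) 331 = -141337$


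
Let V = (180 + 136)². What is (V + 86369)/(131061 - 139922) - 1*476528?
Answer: -4222700833/8861 ≈ -4.7655e+5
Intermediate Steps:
V = 99856 (V = 316² = 99856)
(V + 86369)/(131061 - 139922) - 1*476528 = (99856 + 86369)/(131061 - 139922) - 1*476528 = 186225/(-8861) - 476528 = 186225*(-1/8861) - 476528 = -186225/8861 - 476528 = -4222700833/8861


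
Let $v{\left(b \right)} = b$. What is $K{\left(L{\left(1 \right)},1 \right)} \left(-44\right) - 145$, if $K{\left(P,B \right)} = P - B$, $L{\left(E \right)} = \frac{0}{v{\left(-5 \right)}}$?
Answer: $-101$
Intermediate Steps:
$L{\left(E \right)} = 0$ ($L{\left(E \right)} = \frac{0}{-5} = 0 \left(- \frac{1}{5}\right) = 0$)
$K{\left(L{\left(1 \right)},1 \right)} \left(-44\right) - 145 = \left(0 - 1\right) \left(-44\right) - 145 = \left(-1\right) \left(-44\right) - 145 = 44 - 145 = -101$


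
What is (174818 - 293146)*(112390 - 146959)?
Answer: 4090480632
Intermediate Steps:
(174818 - 293146)*(112390 - 146959) = -118328*(-34569) = 4090480632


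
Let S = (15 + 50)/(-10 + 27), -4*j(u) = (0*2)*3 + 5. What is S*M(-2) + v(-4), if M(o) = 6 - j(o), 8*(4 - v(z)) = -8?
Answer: 2225/68 ≈ 32.721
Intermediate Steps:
j(u) = -5/4 (j(u) = -((0*2)*3 + 5)/4 = -(0*3 + 5)/4 = -(0 + 5)/4 = -1/4*5 = -5/4)
S = 65/17 ≈ 3.8235
v(z) = 5 (v(z) = 4 - 1/8*(-8) = 4 + 1 = 5)
M(o) = 29/4 (M(o) = 6 - 1*(-5/4) = 6 + 5/4 = 29/4)
S*M(-2) + v(-4) = (65/17)*(29/4) + 5 = 1885/68 + 5 = 2225/68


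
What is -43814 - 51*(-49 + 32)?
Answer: -42947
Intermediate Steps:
-43814 - 51*(-49 + 32) = -43814 - 51*(-17) = -43814 + 867 = -42947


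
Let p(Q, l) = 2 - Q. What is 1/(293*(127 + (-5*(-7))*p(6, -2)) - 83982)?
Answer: -1/87791 ≈ -1.1391e-5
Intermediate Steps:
1/(293*(127 + (-5*(-7))*p(6, -2)) - 83982) = 1/(293*(127 + (-5*(-7))*(2 - 1*6)) - 83982) = 1/(293*(127 + 35*(2 - 6)) - 83982) = 1/(293*(127 + 35*(-4)) - 83982) = 1/(293*(127 - 140) - 83982) = 1/(293*(-13) - 83982) = 1/(-3809 - 83982) = 1/(-87791) = -1/87791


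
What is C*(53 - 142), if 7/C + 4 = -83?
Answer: 623/87 ≈ 7.1609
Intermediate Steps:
C = -7/87 (C = 7/(-4 - 83) = 7/(-87) = 7*(-1/87) = -7/87 ≈ -0.080460)
C*(53 - 142) = -7*(53 - 142)/87 = -7/87*(-89) = 623/87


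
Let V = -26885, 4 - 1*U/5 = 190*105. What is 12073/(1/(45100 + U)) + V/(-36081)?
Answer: -1252481631595/1899 ≈ -6.5955e+8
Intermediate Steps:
U = -99730 (U = 20 - 950*105 = 20 - 5*19950 = 20 - 99750 = -99730)
12073/(1/(45100 + U)) + V/(-36081) = 12073/(1/(45100 - 99730)) - 26885/(-36081) = 12073/(1/(-54630)) - 26885*(-1/36081) = 12073/(-1/54630) + 1415/1899 = 12073*(-54630) + 1415/1899 = -659547990 + 1415/1899 = -1252481631595/1899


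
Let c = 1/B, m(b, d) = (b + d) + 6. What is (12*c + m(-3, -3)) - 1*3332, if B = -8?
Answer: -6667/2 ≈ -3333.5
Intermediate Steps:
m(b, d) = 6 + b + d
c = -⅛ (c = 1/(-8) = -⅛ ≈ -0.12500)
(12*c + m(-3, -3)) - 1*3332 = (12*(-⅛) + (6 - 3 - 3)) - 1*3332 = (-3/2 + 0) - 3332 = -3/2 - 3332 = -6667/2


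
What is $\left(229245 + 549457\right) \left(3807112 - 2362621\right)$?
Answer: $1124828030682$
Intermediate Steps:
$\left(229245 + 549457\right) \left(3807112 - 2362621\right) = 778702 \cdot 1444491 = 1124828030682$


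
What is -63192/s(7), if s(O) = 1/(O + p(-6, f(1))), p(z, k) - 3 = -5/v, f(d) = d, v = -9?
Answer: -2001080/3 ≈ -6.6703e+5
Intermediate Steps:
p(z, k) = 32/9 (p(z, k) = 3 - 5/(-9) = 3 - 5*(-⅑) = 3 + 5/9 = 32/9)
s(O) = 1/(32/9 + O) (s(O) = 1/(O + 32/9) = 1/(32/9 + O))
-63192/s(7) = -63192/(9/(32 + 9*7)) = -63192/(9/(32 + 63)) = -63192/(9/95) = -63192/(9*(1/95)) = -63192/9/95 = -63192*95/9 = -2001080/3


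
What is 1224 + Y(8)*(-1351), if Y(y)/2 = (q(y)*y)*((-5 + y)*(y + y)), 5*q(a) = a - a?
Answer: 1224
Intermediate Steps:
q(a) = 0 (q(a) = (a - a)/5 = (⅕)*0 = 0)
Y(y) = 0 (Y(y) = 2*((0*y)*((-5 + y)*(y + y))) = 2*(0*((-5 + y)*(2*y))) = 2*(0*(2*y*(-5 + y))) = 2*0 = 0)
1224 + Y(8)*(-1351) = 1224 + 0*(-1351) = 1224 + 0 = 1224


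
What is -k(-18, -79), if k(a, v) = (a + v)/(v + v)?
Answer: -97/158 ≈ -0.61392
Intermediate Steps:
k(a, v) = (a + v)/(2*v) (k(a, v) = (a + v)/((2*v)) = (a + v)*(1/(2*v)) = (a + v)/(2*v))
-k(-18, -79) = -(-18 - 79)/(2*(-79)) = -(-1)*(-97)/(2*79) = -1*97/158 = -97/158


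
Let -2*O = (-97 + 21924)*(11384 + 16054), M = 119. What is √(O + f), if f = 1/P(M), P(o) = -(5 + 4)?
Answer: I*√2695001518/3 ≈ 17304.0*I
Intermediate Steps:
P(o) = -9 (P(o) = -1*9 = -9)
O = -299444613 (O = -(-97 + 21924)*(11384 + 16054)/2 = -21827*27438/2 = -½*598889226 = -299444613)
f = -⅑ (f = 1/(-9) = -⅑ ≈ -0.11111)
√(O + f) = √(-299444613 - ⅑) = √(-2695001518/9) = I*√2695001518/3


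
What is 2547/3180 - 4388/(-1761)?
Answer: 6146369/1866660 ≈ 3.2927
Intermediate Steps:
2547/3180 - 4388/(-1761) = 2547*(1/3180) - 4388*(-1/1761) = 849/1060 + 4388/1761 = 6146369/1866660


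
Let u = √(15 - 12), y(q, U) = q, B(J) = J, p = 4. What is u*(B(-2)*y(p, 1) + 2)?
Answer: -6*√3 ≈ -10.392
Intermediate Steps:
u = √3 ≈ 1.7320
u*(B(-2)*y(p, 1) + 2) = √3*(-2*4 + 2) = √3*(-8 + 2) = √3*(-6) = -6*√3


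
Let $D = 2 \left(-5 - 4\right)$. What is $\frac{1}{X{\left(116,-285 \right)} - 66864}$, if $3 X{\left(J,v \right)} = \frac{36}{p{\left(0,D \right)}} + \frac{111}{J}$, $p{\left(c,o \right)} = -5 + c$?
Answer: $- \frac{580}{38782327} \approx -1.4955 \cdot 10^{-5}$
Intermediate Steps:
$D = -18$ ($D = 2 \left(-9\right) = -18$)
$X{\left(J,v \right)} = - \frac{12}{5} + \frac{37}{J}$ ($X{\left(J,v \right)} = \frac{\frac{36}{-5 + 0} + \frac{111}{J}}{3} = \frac{\frac{36}{-5} + \frac{111}{J}}{3} = \frac{36 \left(- \frac{1}{5}\right) + \frac{111}{J}}{3} = \frac{- \frac{36}{5} + \frac{111}{J}}{3} = - \frac{12}{5} + \frac{37}{J}$)
$\frac{1}{X{\left(116,-285 \right)} - 66864} = \frac{1}{\left(- \frac{12}{5} + \frac{37}{116}\right) - 66864} = \frac{1}{- \frac{1207}{580} - 66864} = \frac{1}{- \frac{38782327}{580}} = - \frac{580}{38782327}$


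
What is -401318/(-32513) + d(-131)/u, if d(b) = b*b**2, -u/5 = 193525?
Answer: 461417512433/31460391625 ≈ 14.667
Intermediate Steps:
u = -967625 (u = -5*193525 = -967625)
d(b) = b**3
-401318/(-32513) + d(-131)/u = -401318/(-32513) + (-131)**3/(-967625) = -401318*(-1/32513) - 2248091*(-1/967625) = 401318/32513 + 2248091/967625 = 461417512433/31460391625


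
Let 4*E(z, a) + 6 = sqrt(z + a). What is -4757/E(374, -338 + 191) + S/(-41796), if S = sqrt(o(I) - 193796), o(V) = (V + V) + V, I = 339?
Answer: -114168/191 - 19028*sqrt(227)/191 - I*sqrt(192779)/41796 ≈ -2098.7 - 0.010505*I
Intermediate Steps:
o(V) = 3*V (o(V) = 2*V + V = 3*V)
E(z, a) = -3/2 + sqrt(a + z)/4 (E(z, a) = -3/2 + sqrt(z + a)/4 = -3/2 + sqrt(a + z)/4)
S = I*sqrt(192779) (S = sqrt(3*339 - 193796) = sqrt(1017 - 193796) = sqrt(-192779) = I*sqrt(192779) ≈ 439.07*I)
-4757/E(374, -338 + 191) + S/(-41796) = -4757/(-3/2 + sqrt((-338 + 191) + 374)/4) + (I*sqrt(192779))/(-41796) = -4757/(-3/2 + sqrt(-147 + 374)/4) + (I*sqrt(192779))*(-1/41796) = -4757/(-3/2 + sqrt(227)/4) - I*sqrt(192779)/41796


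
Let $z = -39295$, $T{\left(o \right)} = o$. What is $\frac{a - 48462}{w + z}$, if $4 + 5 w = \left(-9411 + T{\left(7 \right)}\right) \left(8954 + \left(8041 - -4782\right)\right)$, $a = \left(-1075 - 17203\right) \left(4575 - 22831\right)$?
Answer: $- \frac{1668173530}{204987387} \approx -8.1379$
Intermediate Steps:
$a = 333683168$ ($a = \left(-18278\right) \left(-18256\right) = 333683168$)
$w = - \frac{204790912}{5}$ ($w = - \frac{4}{5} + \frac{\left(-9411 + 7\right) \left(8954 + \left(8041 - -4782\right)\right)}{5} = - \frac{4}{5} + \frac{\left(-9404\right) \left(8954 + \left(8041 + 4782\right)\right)}{5} = - \frac{4}{5} + \frac{\left(-9404\right) \left(8954 + 12823\right)}{5} = - \frac{4}{5} + \frac{\left(-9404\right) 21777}{5} = - \frac{4}{5} + \frac{1}{5} \left(-204790908\right) = - \frac{4}{5} - \frac{204790908}{5} = - \frac{204790912}{5} \approx -4.0958 \cdot 10^{7}$)
$\frac{a - 48462}{w + z} = \frac{333683168 - 48462}{- \frac{204790912}{5} - 39295} = \frac{333634706}{- \frac{204987387}{5}} = 333634706 \left(- \frac{5}{204987387}\right) = - \frac{1668173530}{204987387}$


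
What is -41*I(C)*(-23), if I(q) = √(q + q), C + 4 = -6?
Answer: 1886*I*√5 ≈ 4217.2*I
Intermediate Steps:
C = -10 (C = -4 - 6 = -10)
I(q) = √2*√q (I(q) = √(2*q) = √2*√q)
-41*I(C)*(-23) = -41*√2*√(-10)*(-23) = -41*√2*I*√10*(-23) = -82*I*√5*(-23) = 1886*I*√5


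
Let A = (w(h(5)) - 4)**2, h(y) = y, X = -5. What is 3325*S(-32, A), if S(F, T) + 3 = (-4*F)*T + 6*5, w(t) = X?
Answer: 34563375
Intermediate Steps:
w(t) = -5
A = 81 (A = (-5 - 4)**2 = (-9)**2 = 81)
S(F, T) = 27 - 4*F*T (S(F, T) = -3 + ((-4*F)*T + 6*5) = -3 + (-4*F*T + 30) = -3 + (30 - 4*F*T) = 27 - 4*F*T)
3325*S(-32, A) = 3325*(27 - 4*(-32)*81) = 3325*(27 + 10368) = 3325*10395 = 34563375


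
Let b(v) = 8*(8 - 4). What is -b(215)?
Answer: -32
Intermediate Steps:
b(v) = 32 (b(v) = 8*4 = 32)
-b(215) = -1*32 = -32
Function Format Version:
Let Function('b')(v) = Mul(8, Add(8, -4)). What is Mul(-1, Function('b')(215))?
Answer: -32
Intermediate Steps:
Function('b')(v) = 32 (Function('b')(v) = Mul(8, 4) = 32)
Mul(-1, Function('b')(215)) = Mul(-1, 32) = -32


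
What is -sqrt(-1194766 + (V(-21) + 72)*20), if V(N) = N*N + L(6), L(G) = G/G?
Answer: -I*sqrt(1184486) ≈ -1088.3*I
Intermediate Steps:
L(G) = 1
V(N) = 1 + N**2 (V(N) = N*N + 1 = N**2 + 1 = 1 + N**2)
-sqrt(-1194766 + (V(-21) + 72)*20) = -sqrt(-1194766 + ((1 + (-21)**2) + 72)*20) = -sqrt(-1194766 + ((1 + 441) + 72)*20) = -sqrt(-1194766 + (442 + 72)*20) = -sqrt(-1194766 + 514*20) = -sqrt(-1194766 + 10280) = -sqrt(-1184486) = -I*sqrt(1184486)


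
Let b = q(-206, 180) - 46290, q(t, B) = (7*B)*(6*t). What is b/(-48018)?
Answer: 267275/8003 ≈ 33.397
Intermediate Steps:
q(t, B) = 42*B*t
b = -1603650 (b = 42*180*(-206) - 46290 = -1557360 - 46290 = -1603650)
b/(-48018) = -1603650/(-48018) = -1603650*(-1/48018) = 267275/8003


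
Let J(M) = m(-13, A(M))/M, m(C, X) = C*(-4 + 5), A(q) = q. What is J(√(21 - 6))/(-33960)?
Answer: 13*√15/509400 ≈ 9.8839e-5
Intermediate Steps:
m(C, X) = C (m(C, X) = C*1 = C)
J(M) = -13/M
J(√(21 - 6))/(-33960) = -13/√(21 - 6)/(-33960) = -13*√15/15*(-1/33960) = 13*√15/509400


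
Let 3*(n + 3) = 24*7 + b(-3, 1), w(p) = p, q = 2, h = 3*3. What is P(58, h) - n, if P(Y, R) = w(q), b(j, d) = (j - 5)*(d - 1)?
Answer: -51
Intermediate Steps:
h = 9
b(j, d) = (-1 + d)*(-5 + j) (b(j, d) = (-5 + j)*(-1 + d) = (-1 + d)*(-5 + j))
P(Y, R) = 2
n = 53 (n = -3 + (24*7 + (5 - 1*(-3) - 5*1 + 1*(-3)))/3 = -3 + (168 + (5 + 3 - 5 - 3))/3 = -3 + (168 + 0)/3 = -3 + (⅓)*168 = -3 + 56 = 53)
P(58, h) - n = 2 - 1*53 = 2 - 53 = -51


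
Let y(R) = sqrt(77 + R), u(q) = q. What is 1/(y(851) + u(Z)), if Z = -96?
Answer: -3/259 - sqrt(58)/2072 ≈ -0.015259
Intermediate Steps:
1/(y(851) + u(Z)) = 1/(sqrt(77 + 851) - 96) = 1/(sqrt(928) - 96) = 1/(4*sqrt(58) - 96) = 1/(-96 + 4*sqrt(58))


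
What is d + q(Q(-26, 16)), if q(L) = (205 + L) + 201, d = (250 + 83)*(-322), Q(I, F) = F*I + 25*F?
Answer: -106836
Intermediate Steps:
Q(I, F) = 25*F + F*I
d = -107226 (d = 333*(-322) = -107226)
q(L) = 406 + L
d + q(Q(-26, 16)) = -107226 + (406 + 16*(25 - 26)) = -107226 + (406 + 16*(-1)) = -107226 + (406 - 16) = -107226 + 390 = -106836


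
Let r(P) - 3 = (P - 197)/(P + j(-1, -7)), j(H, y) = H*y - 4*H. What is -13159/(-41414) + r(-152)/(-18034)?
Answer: 16714327319/52653635358 ≈ 0.31744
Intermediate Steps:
j(H, y) = -4*H + H*y
r(P) = 3 + (-197 + P)/(11 + P) (r(P) = 3 + (P - 197)/(P - (-4 - 7)) = 3 + (-197 + P)/(P - 1*(-11)) = 3 + (-197 + P)/(P + 11) = 3 + (-197 + P)/(11 + P))
-13159/(-41414) + r(-152)/(-18034) = -13159/(-41414) + (4*(-41 - 152)/(11 - 152))/(-18034) = -13159*(-1/41414) + (4*(-193)/(-141))*(-1/18034) = 13159/41414 + (4*(-1/141)*(-193))*(-1/18034) = 13159/41414 + (772/141)*(-1/18034) = 13159/41414 - 386/1271397 = 16714327319/52653635358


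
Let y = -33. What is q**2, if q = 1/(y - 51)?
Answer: 1/7056 ≈ 0.00014172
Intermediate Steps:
q = -1/84 (q = 1/(-33 - 51) = 1/(-84) = -1/84 ≈ -0.011905)
q**2 = (-1/84)**2 = 1/7056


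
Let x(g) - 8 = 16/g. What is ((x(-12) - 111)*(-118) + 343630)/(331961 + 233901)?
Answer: 533912/848793 ≈ 0.62902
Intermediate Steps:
x(g) = 8 + 16/g
((x(-12) - 111)*(-118) + 343630)/(331961 + 233901) = (((8 + 16/(-12)) - 111)*(-118) + 343630)/(331961 + 233901) = (((8 + 16*(-1/12)) - 111)*(-118) + 343630)/565862 = (((8 - 4/3) - 111)*(-118) + 343630)*(1/565862) = ((20/3 - 111)*(-118) + 343630)*(1/565862) = (-313/3*(-118) + 343630)*(1/565862) = (36934/3 + 343630)*(1/565862) = (1067824/3)*(1/565862) = 533912/848793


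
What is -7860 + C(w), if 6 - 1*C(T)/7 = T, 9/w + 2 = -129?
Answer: -1024095/131 ≈ -7817.5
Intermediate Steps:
w = -9/131 (w = 9/(-2 - 129) = 9/(-131) = 9*(-1/131) = -9/131 ≈ -0.068702)
C(T) = 42 - 7*T
-7860 + C(w) = -7860 + (42 - 7*(-9/131)) = -7860 + (42 + 63/131) = -7860 + 5565/131 = -1024095/131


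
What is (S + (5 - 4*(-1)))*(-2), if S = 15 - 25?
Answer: 2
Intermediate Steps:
S = -10
(S + (5 - 4*(-1)))*(-2) = (-10 + (5 - 4*(-1)))*(-2) = (-10 + (5 + 4))*(-2) = (-10 + 9)*(-2) = -1*(-2) = 2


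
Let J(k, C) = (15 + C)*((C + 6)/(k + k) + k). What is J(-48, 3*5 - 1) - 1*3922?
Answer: -127681/24 ≈ -5320.0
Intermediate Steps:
J(k, C) = (15 + C)*(k + (6 + C)/(2*k)) (J(k, C) = (15 + C)*((6 + C)/((2*k)) + k) = (15 + C)*((6 + C)*(1/(2*k)) + k) = (15 + C)*((6 + C)/(2*k) + k) = (15 + C)*(k + (6 + C)/(2*k)))
J(-48, 3*5 - 1) - 1*3922 = (½)*(90 + (3*5 - 1)² + 21*(3*5 - 1) + 2*(-48)²*(15 + (3*5 - 1)))/(-48) - 1*3922 = (½)*(-1/48)*(90 + (15 - 1)² + 21*(15 - 1) + 2*2304*(15 + (15 - 1))) - 3922 = (½)*(-1/48)*(90 + 14² + 21*14 + 2*2304*(15 + 14)) - 3922 = (½)*(-1/48)*(90 + 196 + 294 + 2*2304*29) - 3922 = (½)*(-1/48)*(90 + 196 + 294 + 133632) - 3922 = (½)*(-1/48)*134212 - 3922 = -33553/24 - 3922 = -127681/24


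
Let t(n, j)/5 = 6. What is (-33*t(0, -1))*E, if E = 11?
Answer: -10890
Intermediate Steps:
t(n, j) = 30 (t(n, j) = 5*6 = 30)
(-33*t(0, -1))*E = -33*30*11 = -990*11 = -10890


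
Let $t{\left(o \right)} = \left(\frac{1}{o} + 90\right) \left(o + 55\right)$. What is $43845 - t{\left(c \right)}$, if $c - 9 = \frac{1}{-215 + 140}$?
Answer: $\frac{128326499}{3370} \approx 38079.0$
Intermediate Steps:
$c = \frac{674}{75}$ ($c = 9 + \frac{1}{-215 + 140} = 9 + \frac{1}{-75} = 9 - \frac{1}{75} = \frac{674}{75} \approx 8.9867$)
$t{\left(o \right)} = \left(55 + o\right) \left(90 + \frac{1}{o}\right)$ ($t{\left(o \right)} = \left(90 + \frac{1}{o}\right) \left(55 + o\right) = \left(55 + o\right) \left(90 + \frac{1}{o}\right)$)
$43845 - t{\left(c \right)} = 43845 - \left(4951 + \frac{55}{\frac{674}{75}} + 90 \cdot \frac{674}{75}\right) = 43845 - \left(4951 + 55 \cdot \frac{75}{674} + \frac{4044}{5}\right) = 43845 - \left(4951 + \frac{4125}{674} + \frac{4044}{5}\right) = 43845 - \frac{19431151}{3370} = \frac{128326499}{3370}$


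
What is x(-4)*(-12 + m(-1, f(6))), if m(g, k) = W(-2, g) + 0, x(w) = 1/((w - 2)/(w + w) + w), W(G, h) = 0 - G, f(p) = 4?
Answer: 40/13 ≈ 3.0769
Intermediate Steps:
W(G, h) = -G
x(w) = 1/(w + (-2 + w)/(2*w)) (x(w) = 1/((-2 + w)/((2*w)) + w) = 1/((-2 + w)*(1/(2*w)) + w) = 1/((-2 + w)/(2*w) + w) = 1/(w + (-2 + w)/(2*w)))
m(g, k) = 2 (m(g, k) = -1*(-2) + 0 = 2 + 0 = 2)
x(-4)*(-12 + m(-1, f(6))) = (2*(-4)/(-2 - 4 + 2*(-4)²))*(-12 + 2) = (2*(-4)/(-2 - 4 + 2*16))*(-10) = (2*(-4)/(-2 - 4 + 32))*(-10) = (2*(-4)/26)*(-10) = (2*(-4)*(1/26))*(-10) = -4/13*(-10) = 40/13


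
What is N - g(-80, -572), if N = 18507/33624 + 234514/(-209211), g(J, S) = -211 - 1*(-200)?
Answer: 8151798505/781612296 ≈ 10.429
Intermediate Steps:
g(J, S) = -11 (g(J, S) = -211 + 200 = -11)
N = -445936751/781612296 (N = 18507*(1/33624) + 234514*(-1/209211) = 6169/11208 - 234514/209211 = -445936751/781612296 ≈ -0.57053)
N - g(-80, -572) = -445936751/781612296 - 1*(-11) = -445936751/781612296 + 11 = 8151798505/781612296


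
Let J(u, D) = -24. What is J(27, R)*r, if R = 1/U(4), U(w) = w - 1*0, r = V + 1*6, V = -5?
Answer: -24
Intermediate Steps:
r = 1 (r = -5 + 1*6 = -5 + 6 = 1)
U(w) = w (U(w) = w + 0 = w)
R = 1/4 ≈ 0.25000
J(27, R)*r = -24*1 = -24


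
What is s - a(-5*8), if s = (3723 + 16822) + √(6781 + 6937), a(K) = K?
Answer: 20585 + 19*√38 ≈ 20702.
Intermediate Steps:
s = 20545 + 19*√38 (s = 20545 + √13718 = 20545 + 19*√38 ≈ 20662.)
s - a(-5*8) = (20545 + 19*√38) - (-5)*8 = (20545 + 19*√38) - 1*(-40) = (20545 + 19*√38) + 40 = 20585 + 19*√38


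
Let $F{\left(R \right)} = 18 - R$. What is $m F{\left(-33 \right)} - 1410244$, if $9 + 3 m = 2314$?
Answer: $-1371059$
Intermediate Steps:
$m = \frac{2305}{3}$ ($m = -3 + \frac{1}{3} \cdot 2314 = -3 + \frac{2314}{3} = \frac{2305}{3} \approx 768.33$)
$m F{\left(-33 \right)} - 1410244 = \frac{2305 \left(18 - -33\right)}{3} - 1410244 = \frac{2305 \left(18 + 33\right)}{3} - 1410244 = \frac{2305}{3} \cdot 51 - 1410244 = 39185 - 1410244 = -1371059$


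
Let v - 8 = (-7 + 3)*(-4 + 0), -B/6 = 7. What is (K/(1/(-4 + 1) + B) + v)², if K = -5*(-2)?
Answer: 9108324/16129 ≈ 564.72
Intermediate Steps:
B = -42 (B = -6*7 = -42)
K = 10
v = 24 (v = 8 + (-7 + 3)*(-4 + 0) = 8 - 4*(-4) = 8 + 16 = 24)
(K/(1/(-4 + 1) + B) + v)² = (10/(1/(-4 + 1) - 42) + 24)² = (10/(1/(-3) - 42) + 24)² = (10/(-⅓ - 42) + 24)² = (10/(-127/3) + 24)² = (-3/127*10 + 24)² = (-30/127 + 24)² = (3018/127)² = 9108324/16129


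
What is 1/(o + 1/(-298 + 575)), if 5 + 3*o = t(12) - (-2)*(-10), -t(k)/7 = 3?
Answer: -831/12739 ≈ -0.065233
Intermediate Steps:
t(k) = -21 (t(k) = -7*3 = -21)
o = -46/3 (o = -5/3 + (-21 - (-2)*(-10))/3 = -5/3 + (-21 - 1*20)/3 = -5/3 + (-21 - 20)/3 = -5/3 + (1/3)*(-41) = -5/3 - 41/3 = -46/3 ≈ -15.333)
1/(o + 1/(-298 + 575)) = 1/(-46/3 + 1/(-298 + 575)) = 1/(-46/3 + 1/277) = 1/(-12739/831) = -831/12739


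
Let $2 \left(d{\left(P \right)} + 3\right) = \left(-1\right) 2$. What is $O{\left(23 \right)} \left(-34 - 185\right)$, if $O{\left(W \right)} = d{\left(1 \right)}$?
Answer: $876$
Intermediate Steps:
$d{\left(P \right)} = -4$ ($d{\left(P \right)} = -3 + \frac{\left(-1\right) 2}{2} = -3 + \frac{1}{2} \left(-2\right) = -3 - 1 = -4$)
$O{\left(W \right)} = -4$
$O{\left(23 \right)} \left(-34 - 185\right) = - 4 \left(-34 - 185\right) = \left(-4\right) \left(-219\right) = 876$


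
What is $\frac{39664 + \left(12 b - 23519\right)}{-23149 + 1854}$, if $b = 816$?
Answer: $- \frac{25937}{21295} \approx -1.218$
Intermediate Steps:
$\frac{39664 + \left(12 b - 23519\right)}{-23149 + 1854} = \frac{39664 + \left(12 \cdot 816 - 23519\right)}{-23149 + 1854} = \frac{39664 + \left(9792 - 23519\right)}{-21295} = \left(39664 - 13727\right) \left(- \frac{1}{21295}\right) = 25937 \left(- \frac{1}{21295}\right) = - \frac{25937}{21295}$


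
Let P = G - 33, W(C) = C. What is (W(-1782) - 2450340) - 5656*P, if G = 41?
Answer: -2497370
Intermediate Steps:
P = 8 (P = 41 - 33 = 8)
(W(-1782) - 2450340) - 5656*P = (-1782 - 2450340) - 5656*8 = -2452122 - 45248 = -2497370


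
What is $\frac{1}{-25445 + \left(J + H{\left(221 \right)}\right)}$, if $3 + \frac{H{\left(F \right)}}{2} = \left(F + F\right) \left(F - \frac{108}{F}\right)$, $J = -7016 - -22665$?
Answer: $\frac{1}{185130} \approx 5.4016 \cdot 10^{-6}$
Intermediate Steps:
$J = 15649$ ($J = -7016 + 22665 = 15649$)
$H{\left(F \right)} = -6 + 4 F \left(F - \frac{108}{F}\right)$ ($H{\left(F \right)} = -6 + 2 \left(F + F\right) \left(F - \frac{108}{F}\right) = -6 + 2 \cdot 2 F \left(F - \frac{108}{F}\right) = -6 + 4 F \left(F - \frac{108}{F}\right)$)
$\frac{1}{-25445 + \left(J + H{\left(221 \right)}\right)} = \frac{1}{-25445 + \left(15649 - \left(438 - 4 \cdot 221^{2}\right)\right)} = \frac{1}{-25445 + \left(15649 + \left(-438 + 4 \cdot 48841\right)\right)} = \frac{1}{-25445 + \left(15649 + \left(-438 + 195364\right)\right)} = \frac{1}{-25445 + \left(15649 + 194926\right)} = \frac{1}{-25445 + 210575} = \frac{1}{185130}$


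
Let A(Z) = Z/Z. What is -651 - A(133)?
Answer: -652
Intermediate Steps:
A(Z) = 1
-651 - A(133) = -651 - 1*1 = -651 - 1 = -652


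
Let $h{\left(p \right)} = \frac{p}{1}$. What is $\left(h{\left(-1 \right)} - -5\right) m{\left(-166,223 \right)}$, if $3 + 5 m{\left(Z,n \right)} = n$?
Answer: $176$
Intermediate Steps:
$h{\left(p \right)} = p$ ($h{\left(p \right)} = p 1 = p$)
$m{\left(Z,n \right)} = - \frac{3}{5} + \frac{n}{5}$
$\left(h{\left(-1 \right)} - -5\right) m{\left(-166,223 \right)} = \left(-1 - -5\right) \left(- \frac{3}{5} + \frac{1}{5} \cdot 223\right) = \left(-1 + 5\right) \left(- \frac{3}{5} + \frac{223}{5}\right) = 4 \cdot 44 = 176$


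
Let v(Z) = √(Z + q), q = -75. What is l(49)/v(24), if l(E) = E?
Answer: -49*I*√51/51 ≈ -6.8614*I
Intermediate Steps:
v(Z) = √(-75 + Z) (v(Z) = √(Z - 75) = √(-75 + Z))
l(49)/v(24) = 49/(√(-75 + 24)) = 49/(√(-51)) = 49/((I*√51)) = 49*(-I*√51/51) = -49*I*√51/51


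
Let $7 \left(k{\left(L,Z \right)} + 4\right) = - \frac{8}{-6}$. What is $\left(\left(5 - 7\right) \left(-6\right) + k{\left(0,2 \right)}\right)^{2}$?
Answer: $\frac{29584}{441} \approx 67.084$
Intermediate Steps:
$k{\left(L,Z \right)} = - \frac{80}{21}$ ($k{\left(L,Z \right)} = -4 + \frac{\left(-8\right) \frac{1}{-6}}{7} = -4 + \frac{\left(-8\right) \left(- \frac{1}{6}\right)}{7} = -4 + \frac{1}{7} \cdot \frac{4}{3} = -4 + \frac{4}{21} = - \frac{80}{21}$)
$\left(\left(5 - 7\right) \left(-6\right) + k{\left(0,2 \right)}\right)^{2} = \left(\left(5 - 7\right) \left(-6\right) - \frac{80}{21}\right)^{2} = \left(\left(-2\right) \left(-6\right) - \frac{80}{21}\right)^{2} = \left(12 - \frac{80}{21}\right)^{2} = \left(\frac{172}{21}\right)^{2} = \frac{29584}{441}$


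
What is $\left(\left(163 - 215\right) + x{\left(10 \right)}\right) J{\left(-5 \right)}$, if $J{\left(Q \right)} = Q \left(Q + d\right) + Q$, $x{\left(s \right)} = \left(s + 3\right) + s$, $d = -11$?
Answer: $-2175$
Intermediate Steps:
$x{\left(s \right)} = 3 + 2 s$ ($x{\left(s \right)} = \left(3 + s\right) + s = 3 + 2 s$)
$J{\left(Q \right)} = Q + Q \left(-11 + Q\right)$ ($J{\left(Q \right)} = Q \left(Q - 11\right) + Q = Q \left(-11 + Q\right) + Q = Q + Q \left(-11 + Q\right)$)
$\left(\left(163 - 215\right) + x{\left(10 \right)}\right) J{\left(-5 \right)} = \left(\left(163 - 215\right) + \left(3 + 2 \cdot 10\right)\right) \left(- 5 \left(-10 - 5\right)\right) = \left(\left(163 - 215\right) + \left(3 + 20\right)\right) \left(\left(-5\right) \left(-15\right)\right) = \left(-52 + 23\right) 75 = \left(-29\right) 75 = -2175$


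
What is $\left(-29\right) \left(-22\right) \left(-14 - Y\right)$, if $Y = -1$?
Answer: $-8294$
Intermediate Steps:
$\left(-29\right) \left(-22\right) \left(-14 - Y\right) = \left(-29\right) \left(-22\right) \left(-14 - -1\right) = 638 \left(-14 + 1\right) = 638 \left(-13\right) = -8294$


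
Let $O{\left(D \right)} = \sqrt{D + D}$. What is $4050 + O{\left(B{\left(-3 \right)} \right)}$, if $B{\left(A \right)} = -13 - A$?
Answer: $4050 + 2 i \sqrt{5} \approx 4050.0 + 4.4721 i$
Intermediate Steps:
$O{\left(D \right)} = \sqrt{2} \sqrt{D}$ ($O{\left(D \right)} = \sqrt{2 D} = \sqrt{2} \sqrt{D}$)
$4050 + O{\left(B{\left(-3 \right)} \right)} = 4050 + \sqrt{2} \sqrt{-13 - -3} = 4050 + \sqrt{2} \sqrt{-13 + 3} = 4050 + \sqrt{2} \sqrt{-10} = 4050 + \sqrt{2} i \sqrt{10} = 4050 + 2 i \sqrt{5}$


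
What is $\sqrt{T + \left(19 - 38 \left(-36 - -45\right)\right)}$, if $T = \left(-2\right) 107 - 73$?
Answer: $i \sqrt{610} \approx 24.698 i$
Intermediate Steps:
$T = -287$ ($T = -214 - 73 = -287$)
$\sqrt{T + \left(19 - 38 \left(-36 - -45\right)\right)} = \sqrt{-287 + \left(19 - 38 \left(-36 - -45\right)\right)} = \sqrt{-287 + \left(19 - 38 \left(-36 + 45\right)\right)} = \sqrt{-287 + \left(19 - 342\right)} = \sqrt{-287 - 323} = \sqrt{-610} = i \sqrt{610}$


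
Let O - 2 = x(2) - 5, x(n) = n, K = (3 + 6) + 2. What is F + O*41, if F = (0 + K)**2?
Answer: 80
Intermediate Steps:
K = 11 (K = 9 + 2 = 11)
F = 121 (F = (0 + 11)**2 = 11**2 = 121)
O = -1 (O = 2 + (2 - 5) = 2 - 3 = -1)
F + O*41 = 121 - 1*41 = 121 - 41 = 80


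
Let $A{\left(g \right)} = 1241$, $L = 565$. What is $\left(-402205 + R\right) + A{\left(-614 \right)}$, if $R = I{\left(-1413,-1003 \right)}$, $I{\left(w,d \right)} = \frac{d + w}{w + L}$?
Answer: $- \frac{21250941}{53} \approx -4.0096 \cdot 10^{5}$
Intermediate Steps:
$I{\left(w,d \right)} = \frac{d + w}{565 + w}$ ($I{\left(w,d \right)} = \frac{d + w}{w + 565} = \frac{d + w}{565 + w}$)
$R = \frac{151}{53}$ ($R = \frac{-1003 - 1413}{565 - 1413} = \frac{1}{-848} \left(-2416\right) = \left(- \frac{1}{848}\right) \left(-2416\right) = \frac{151}{53} \approx 2.8491$)
$\left(-402205 + R\right) + A{\left(-614 \right)} = \left(-402205 + \frac{151}{53}\right) + 1241 = - \frac{21316714}{53} + 1241 = - \frac{21250941}{53}$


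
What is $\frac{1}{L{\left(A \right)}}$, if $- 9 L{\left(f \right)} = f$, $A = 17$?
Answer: $- \frac{9}{17} \approx -0.52941$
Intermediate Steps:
$L{\left(f \right)} = - \frac{f}{9}$
$\frac{1}{L{\left(A \right)}} = \frac{1}{\left(- \frac{1}{9}\right) 17} = \frac{1}{- \frac{17}{9}} = - \frac{9}{17}$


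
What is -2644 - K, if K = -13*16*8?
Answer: -980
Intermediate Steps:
K = -1664 (K = -208*8 = -1664)
-2644 - K = -2644 - 1*(-1664) = -2644 + 1664 = -980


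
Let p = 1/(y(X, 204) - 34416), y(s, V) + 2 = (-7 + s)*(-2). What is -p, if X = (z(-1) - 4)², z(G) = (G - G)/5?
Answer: 1/34436 ≈ 2.9039e-5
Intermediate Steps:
z(G) = 0 (z(G) = 0*(⅕) = 0)
X = 16 (X = (0 - 4)² = (-4)² = 16)
y(s, V) = 12 - 2*s (y(s, V) = -2 + (-7 + s)*(-2) = -2 + (14 - 2*s) = 12 - 2*s)
p = -1/34436 (p = 1/((12 - 2*16) - 34416) = 1/((12 - 32) - 34416) = 1/(-20 - 34416) = 1/(-34436) = -1/34436 ≈ -2.9039e-5)
-p = -1*(-1/34436) = 1/34436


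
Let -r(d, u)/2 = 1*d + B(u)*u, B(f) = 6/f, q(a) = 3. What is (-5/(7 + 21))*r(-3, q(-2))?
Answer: 15/14 ≈ 1.0714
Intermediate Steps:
r(d, u) = -12 - 2*d (r(d, u) = -2*(1*d + (6/u)*u) = -2*(d + 6) = -2*(6 + d) = -12 - 2*d)
(-5/(7 + 21))*r(-3, q(-2)) = (-5/(7 + 21))*(-12 - 2*(-3)) = (-5/28)*(-12 + 6) = -5*1/28*(-6) = -5/28*(-6) = 15/14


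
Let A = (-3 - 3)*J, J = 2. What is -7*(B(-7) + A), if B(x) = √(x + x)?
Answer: 84 - 7*I*√14 ≈ 84.0 - 26.192*I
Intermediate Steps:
A = -12 (A = (-3 - 3)*2 = -6*2 = -12)
B(x) = √2*√x (B(x) = √(2*x) = √2*√x)
-7*(B(-7) + A) = -7*(√2*√(-7) - 12) = -7*(√2*(I*√7) - 12) = -7*(I*√14 - 12) = -7*(-12 + I*√14) = 84 - 7*I*√14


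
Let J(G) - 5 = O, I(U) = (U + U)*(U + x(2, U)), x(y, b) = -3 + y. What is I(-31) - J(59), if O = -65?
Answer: 2044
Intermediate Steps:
I(U) = 2*U*(-1 + U) (I(U) = (U + U)*(U + (-3 + 2)) = (2*U)*(U - 1) = (2*U)*(-1 + U) = 2*U*(-1 + U))
J(G) = -60 (J(G) = 5 - 65 = -60)
I(-31) - J(59) = 2*(-31)*(-1 - 31) - 1*(-60) = 2*(-31)*(-32) + 60 = 1984 + 60 = 2044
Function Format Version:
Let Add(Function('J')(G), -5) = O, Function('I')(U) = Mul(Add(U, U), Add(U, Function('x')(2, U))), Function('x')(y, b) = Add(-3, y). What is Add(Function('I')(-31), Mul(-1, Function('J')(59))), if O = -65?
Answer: 2044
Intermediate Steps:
Function('I')(U) = Mul(2, U, Add(-1, U)) (Function('I')(U) = Mul(Add(U, U), Add(U, Add(-3, 2))) = Mul(Mul(2, U), Add(U, -1)) = Mul(Mul(2, U), Add(-1, U)) = Mul(2, U, Add(-1, U)))
Function('J')(G) = -60 (Function('J')(G) = Add(5, -65) = -60)
Add(Function('I')(-31), Mul(-1, Function('J')(59))) = Add(Mul(2, -31, Add(-1, -31)), Mul(-1, -60)) = Add(Mul(2, -31, -32), 60) = Add(1984, 60) = 2044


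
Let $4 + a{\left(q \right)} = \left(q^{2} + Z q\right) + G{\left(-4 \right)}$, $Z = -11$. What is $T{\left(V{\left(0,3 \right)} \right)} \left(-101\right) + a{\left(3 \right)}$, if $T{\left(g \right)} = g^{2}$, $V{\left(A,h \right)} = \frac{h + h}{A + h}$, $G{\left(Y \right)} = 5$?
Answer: $-427$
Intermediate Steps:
$V{\left(A,h \right)} = \frac{2 h}{A + h}$
$a{\left(q \right)} = 1 + q^{2} - 11 q$ ($a{\left(q \right)} = -4 + \left(\left(q^{2} - 11 q\right) + 5\right) = -4 + \left(5 + q^{2} - 11 q\right) = 1 + q^{2} - 11 q$)
$T{\left(V{\left(0,3 \right)} \right)} \left(-101\right) + a{\left(3 \right)} = \left(2 \cdot 3 \frac{1}{0 + 3}\right)^{2} \left(-101\right) + \left(1 + 3^{2} - 33\right) = \left(2 \cdot 3 \cdot \frac{1}{3}\right)^{2} \left(-101\right) + \left(1 + 9 - 33\right) = \left(2 \cdot 3 \cdot \frac{1}{3}\right)^{2} \left(-101\right) - 23 = 2^{2} \left(-101\right) - 23 = 4 \left(-101\right) - 23 = -404 - 23 = -427$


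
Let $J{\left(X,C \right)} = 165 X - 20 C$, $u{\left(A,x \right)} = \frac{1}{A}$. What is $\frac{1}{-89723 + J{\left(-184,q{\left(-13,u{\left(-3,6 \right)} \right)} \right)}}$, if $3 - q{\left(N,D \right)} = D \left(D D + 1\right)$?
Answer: $- \frac{27}{3244061} \approx -8.3229 \cdot 10^{-6}$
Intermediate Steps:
$q{\left(N,D \right)} = 3 - D \left(1 + D^{2}\right)$ ($q{\left(N,D \right)} = 3 - D \left(D D + 1\right) = 3 - D \left(D^{2} + 1\right) = 3 - D \left(1 + D^{2}\right)$)
$J{\left(X,C \right)} = - 20 C + 165 X$
$\frac{1}{-89723 + J{\left(-184,q{\left(-13,u{\left(-3,6 \right)} \right)} \right)}} = \frac{1}{-89723 - \left(30360 + 20 \left(3 - \frac{1}{-3} - \left(\frac{1}{-3}\right)^{3}\right)\right)} = \frac{1}{-89723 - \left(30360 + 20 \left(3 - - \frac{1}{3} - \left(- \frac{1}{3}\right)^{3}\right)\right)} = \frac{1}{-89723 - \left(30360 + 20 \left(3 + \frac{1}{3} - - \frac{1}{27}\right)\right)} = \frac{1}{-89723 - \left(30360 + 20 \left(3 + \frac{1}{3} + \frac{1}{27}\right)\right)} = \frac{1}{-89723 - \frac{821540}{27}} = \frac{1}{- \frac{3244061}{27}} = - \frac{27}{3244061}$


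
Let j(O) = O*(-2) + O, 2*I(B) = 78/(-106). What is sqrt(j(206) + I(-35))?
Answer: 25*I*sqrt(3710)/106 ≈ 14.366*I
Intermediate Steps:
I(B) = -39/106 (I(B) = (78/(-106))/2 = (78*(-1/106))/2 = (1/2)*(-39/53) = -39/106)
j(O) = -O (j(O) = -2*O + O = -O)
sqrt(j(206) + I(-35)) = sqrt(-1*206 - 39/106) = sqrt(-206 - 39/106) = sqrt(-21875/106) = 25*I*sqrt(3710)/106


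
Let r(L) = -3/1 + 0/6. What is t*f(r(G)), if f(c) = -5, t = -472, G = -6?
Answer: 2360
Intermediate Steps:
r(L) = -3 (r(L) = -3*1 + 0*(⅙) = -3 + 0 = -3)
t*f(r(G)) = -472*(-5) = 2360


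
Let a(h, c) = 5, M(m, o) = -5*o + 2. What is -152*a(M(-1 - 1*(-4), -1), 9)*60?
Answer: -45600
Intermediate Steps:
M(m, o) = 2 - 5*o
-152*a(M(-1 - 1*(-4), -1), 9)*60 = -152*5*60 = -760*60 = -45600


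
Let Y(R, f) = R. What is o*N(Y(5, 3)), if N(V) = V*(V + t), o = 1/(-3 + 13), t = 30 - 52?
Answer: -17/2 ≈ -8.5000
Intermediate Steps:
t = -22
o = ⅒ (o = 1/10 = ⅒ ≈ 0.10000)
N(V) = V*(-22 + V) (N(V) = V*(V - 22) = V*(-22 + V))
o*N(Y(5, 3)) = (5*(-22 + 5))/10 = (5*(-17))/10 = (⅒)*(-85) = -17/2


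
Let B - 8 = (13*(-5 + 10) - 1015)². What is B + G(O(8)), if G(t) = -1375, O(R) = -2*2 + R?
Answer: 901133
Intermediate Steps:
O(R) = -4 + R
B = 902508 (B = 8 + (13*(-5 + 10) - 1015)² = 8 + (13*5 - 1015)² = 8 + (65 - 1015)² = 8 + (-950)² = 8 + 902500 = 902508)
B + G(O(8)) = 902508 - 1375 = 901133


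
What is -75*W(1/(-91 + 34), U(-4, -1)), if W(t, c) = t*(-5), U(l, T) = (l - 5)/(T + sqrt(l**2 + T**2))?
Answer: -125/19 ≈ -6.5789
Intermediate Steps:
U(l, T) = (-5 + l)/(T + sqrt(T**2 + l**2))
W(t, c) = -5*t
-75*W(1/(-91 + 34), U(-4, -1)) = -(-375)/(-91 + 34) = -(-375)/(-57) = -(-375)*(-1)/57 = -75*5/57 = -125/19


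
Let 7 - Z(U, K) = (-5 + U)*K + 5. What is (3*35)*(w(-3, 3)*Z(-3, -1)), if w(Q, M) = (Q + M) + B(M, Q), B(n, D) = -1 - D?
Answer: -1260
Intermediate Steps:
Z(U, K) = 2 - K*(-5 + U) (Z(U, K) = 7 - ((-5 + U)*K + 5) = 7 - (K*(-5 + U) + 5) = 7 - (5 + K*(-5 + U)) = 7 + (-5 - K*(-5 + U)) = 2 - K*(-5 + U))
w(Q, M) = -1 + M (w(Q, M) = (Q + M) + (-1 - Q) = (M + Q) + (-1 - Q) = -1 + M)
(3*35)*(w(-3, 3)*Z(-3, -1)) = (3*35)*((-1 + 3)*(2 + 5*(-1) - 1*(-1)*(-3))) = 105*(2*(2 - 5 - 3)) = 105*(2*(-6)) = 105*(-12) = -1260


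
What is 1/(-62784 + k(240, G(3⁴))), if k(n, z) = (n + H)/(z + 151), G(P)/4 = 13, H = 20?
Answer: -203/12744892 ≈ -1.5928e-5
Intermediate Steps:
G(P) = 52 (G(P) = 4*13 = 52)
k(n, z) = (20 + n)/(151 + z) (k(n, z) = (n + 20)/(z + 151) = (20 + n)/(151 + z))
1/(-62784 + k(240, G(3⁴))) = 1/(-62784 + (20 + 240)/(151 + 52)) = 1/(-62784 + 260/203) = 1/(-12744892/203) = -203/12744892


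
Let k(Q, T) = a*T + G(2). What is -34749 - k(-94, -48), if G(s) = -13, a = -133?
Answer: -41120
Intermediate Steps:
k(Q, T) = -13 - 133*T (k(Q, T) = -133*T - 13 = -13 - 133*T)
-34749 - k(-94, -48) = -34749 - (-13 - 133*(-48)) = -34749 - (-13 + 6384) = -34749 - 1*6371 = -34749 - 6371 = -41120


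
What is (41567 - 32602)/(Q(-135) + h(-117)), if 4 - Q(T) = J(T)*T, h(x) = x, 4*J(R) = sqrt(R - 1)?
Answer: -2026090/335363 - 1210275*I*sqrt(34)/335363 ≈ -6.0415 - 21.043*I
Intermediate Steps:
J(R) = sqrt(-1 + R)/4 (J(R) = sqrt(R - 1)/4 = sqrt(-1 + R)/4)
Q(T) = 4 - T*sqrt(-1 + T)/4 (Q(T) = 4 - sqrt(-1 + T)/4*T = 4 - T*sqrt(-1 + T)/4)
(41567 - 32602)/(Q(-135) + h(-117)) = (41567 - 32602)/((4 - 1/4*(-135)*sqrt(-1 - 135)) - 117) = 8965/((4 - 1/4*(-135)*sqrt(-136)) - 117) = 8965/((4 - 1/4*(-135)*2*I*sqrt(34)) - 117) = 8965/((4 + 135*I*sqrt(34)/2) - 117) = 8965/(-113 + 135*I*sqrt(34)/2)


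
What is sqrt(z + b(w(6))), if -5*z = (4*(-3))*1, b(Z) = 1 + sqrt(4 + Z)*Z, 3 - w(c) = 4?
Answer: sqrt(85 - 25*sqrt(3))/5 ≈ 1.2915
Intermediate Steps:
w(c) = -1 (w(c) = 3 - 1*4 = 3 - 4 = -1)
b(Z) = 1 + Z*sqrt(4 + Z)
z = 12/5 (z = -4*(-3)/5 = -(-12)/5 = -1/5*(-12) = 12/5 ≈ 2.4000)
sqrt(z + b(w(6))) = sqrt(12/5 + (1 - sqrt(4 - 1))) = sqrt(12/5 + (1 - sqrt(3))) = sqrt(17/5 - sqrt(3))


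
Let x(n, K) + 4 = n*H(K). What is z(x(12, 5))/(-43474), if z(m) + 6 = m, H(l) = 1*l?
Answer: -25/21737 ≈ -0.0011501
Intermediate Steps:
H(l) = l
x(n, K) = -4 + K*n (x(n, K) = -4 + n*K = -4 + K*n)
z(m) = -6 + m
z(x(12, 5))/(-43474) = (-6 + (-4 + 5*12))/(-43474) = (-6 + (-4 + 60))*(-1/43474) = (-6 + 56)*(-1/43474) = 50*(-1/43474) = -25/21737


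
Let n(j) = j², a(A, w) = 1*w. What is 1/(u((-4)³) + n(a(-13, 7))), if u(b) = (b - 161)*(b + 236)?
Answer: -1/38651 ≈ -2.5873e-5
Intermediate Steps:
a(A, w) = w
u(b) = (-161 + b)*(236 + b)
1/(u((-4)³) + n(a(-13, 7))) = 1/((-37996 + ((-4)³)² + 75*(-4)³) + 7²) = 1/((-37996 + (-64)² + 75*(-64)) + 49) = 1/((-37996 + 4096 - 4800) + 49) = 1/(-38700 + 49) = 1/(-38651) = -1/38651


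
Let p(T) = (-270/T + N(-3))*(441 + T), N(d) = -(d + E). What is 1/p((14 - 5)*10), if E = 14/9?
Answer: -1/826 ≈ -0.0012107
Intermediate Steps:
E = 14/9 (E = 14*(1/9) = 14/9 ≈ 1.5556)
N(d) = -14/9 - d (N(d) = -(d + 14/9) = -(14/9 + d) = -14/9 - d)
p(T) = (441 + T)*(13/9 - 270/T) (p(T) = (-270/T + (-14/9 - 1*(-3)))*(441 + T) = (-270/T + (-14/9 + 3))*(441 + T) = (-270/T + 13/9)*(441 + T) = (13/9 - 270/T)*(441 + T) = (441 + T)*(13/9 - 270/T))
1/p((14 - 5)*10) = 1/(367 - 119070*1/(10*(14 - 5)) + 13*((14 - 5)*10)/9) = 1/(367 - 119070/(9*10) + 13*(9*10)/9) = 1/(367 - 119070/90 + (13/9)*90) = 1/(367 - 119070*1/90 + 130) = 1/(367 - 1323 + 130) = 1/(-826) = -1/826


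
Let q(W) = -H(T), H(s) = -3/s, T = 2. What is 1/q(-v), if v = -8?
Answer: ⅔ ≈ 0.66667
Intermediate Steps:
q(W) = 3/2 (q(W) = -(-3)/2 = -1*(-3/2) = 3/2)
1/q(-v) = 1/(3/2) = ⅔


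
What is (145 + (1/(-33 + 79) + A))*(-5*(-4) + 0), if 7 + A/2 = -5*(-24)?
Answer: 170670/23 ≈ 7420.4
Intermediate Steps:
A = 226 (A = -14 + 2*(-5*(-24)) = -14 + 2*120 = -14 + 240 = 226)
(145 + (1/(-33 + 79) + A))*(-5*(-4) + 0) = (145 + (1/(-33 + 79) + 226))*(-5*(-4) + 0) = (145 + (1/46 + 226))*(20 + 0) = (145 + (1/46 + 226))*20 = (145 + 10397/46)*20 = (17067/46)*20 = 170670/23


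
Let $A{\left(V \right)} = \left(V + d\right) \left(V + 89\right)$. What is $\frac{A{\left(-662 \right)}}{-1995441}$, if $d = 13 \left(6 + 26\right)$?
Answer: $- \frac{46986}{665147} \approx -0.07064$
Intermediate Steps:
$d = 416$ ($d = 13 \cdot 32 = 416$)
$A{\left(V \right)} = \left(89 + V\right) \left(416 + V\right)$ ($A{\left(V \right)} = \left(V + 416\right) \left(V + 89\right) = \left(416 + V\right) \left(89 + V\right) = \left(89 + V\right) \left(416 + V\right)$)
$\frac{A{\left(-662 \right)}}{-1995441} = \frac{37024 + \left(-662\right)^{2} + 505 \left(-662\right)}{-1995441} = \left(37024 + 438244 - 334310\right) \left(- \frac{1}{1995441}\right) = 140958 \left(- \frac{1}{1995441}\right) = - \frac{46986}{665147}$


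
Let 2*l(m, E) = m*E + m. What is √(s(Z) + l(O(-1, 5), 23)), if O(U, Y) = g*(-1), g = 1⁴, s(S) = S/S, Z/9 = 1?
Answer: I*√11 ≈ 3.3166*I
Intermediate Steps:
Z = 9 (Z = 9*1 = 9)
s(S) = 1
g = 1
O(U, Y) = -1 (O(U, Y) = 1*(-1) = -1)
l(m, E) = m/2 + E*m/2 (l(m, E) = (m*E + m)/2 = (E*m + m)/2 = (m + E*m)/2 = m/2 + E*m/2)
√(s(Z) + l(O(-1, 5), 23)) = √(1 + (½)*(-1)*(1 + 23)) = √(1 + (½)*(-1)*24) = √(1 - 12) = √(-11) = I*√11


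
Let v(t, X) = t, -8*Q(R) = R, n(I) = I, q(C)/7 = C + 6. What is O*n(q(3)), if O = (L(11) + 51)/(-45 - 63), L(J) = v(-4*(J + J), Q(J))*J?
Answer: 6419/12 ≈ 534.92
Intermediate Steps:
q(C) = 42 + 7*C (q(C) = 7*(C + 6) = 7*(6 + C) = 42 + 7*C)
Q(R) = -R/8
L(J) = -8*J² (L(J) = (-4*(J + J))*J = (-8*J)*J = -8*J²)
O = 917/108 (O = (-8*11² + 51)/(-45 - 63) = (-8*121 + 51)/(-108) = (-968 + 51)*(-1/108) = -917*(-1/108) = 917/108 ≈ 8.4907)
O*n(q(3)) = 917*(42 + 7*3)/108 = 917*(42 + 21)/108 = (917/108)*63 = 6419/12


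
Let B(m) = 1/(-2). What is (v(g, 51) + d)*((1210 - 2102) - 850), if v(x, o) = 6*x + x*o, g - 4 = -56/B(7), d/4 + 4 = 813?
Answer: -17155216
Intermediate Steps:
d = 3236 (d = -16 + 4*813 = -16 + 3252 = 3236)
B(m) = -1/2
g = 116 (g = 4 - 56/(-1/2) = 4 - 56*(-2) = 4 + 112 = 116)
v(x, o) = 6*x + o*x
(v(g, 51) + d)*((1210 - 2102) - 850) = (116*(6 + 51) + 3236)*((1210 - 2102) - 850) = (116*57 + 3236)*(-892 - 850) = (6612 + 3236)*(-1742) = 9848*(-1742) = -17155216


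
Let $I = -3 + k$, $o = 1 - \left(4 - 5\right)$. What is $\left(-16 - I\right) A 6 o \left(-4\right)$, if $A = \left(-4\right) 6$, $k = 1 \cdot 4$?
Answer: $-19584$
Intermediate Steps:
$k = 4$
$o = 2$ ($o = 1 - \left(4 - 5\right) = 1 - -1 = 1 + 1 = 2$)
$I = 1$ ($I = -3 + 4 = 1$)
$A = -24$
$\left(-16 - I\right) A 6 o \left(-4\right) = \left(-16 - 1\right) \left(-24\right) 6 \cdot 2 \left(-4\right) = \left(-16 - 1\right) \left(\left(-144\right) \left(-8\right)\right) = \left(-17\right) 1152 = -19584$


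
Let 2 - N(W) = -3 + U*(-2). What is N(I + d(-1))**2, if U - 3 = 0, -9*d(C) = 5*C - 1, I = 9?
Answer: 121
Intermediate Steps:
d(C) = 1/9 - 5*C/9 (d(C) = -(5*C - 1)/9 = -(-1 + 5*C)/9 = 1/9 - 5*C/9)
U = 3 (U = 3 + 0 = 3)
N(W) = 11 (N(W) = 2 - (-3 + 3*(-2)) = 2 - (-3 - 6) = 2 - 1*(-9) = 2 + 9 = 11)
N(I + d(-1))**2 = 11**2 = 121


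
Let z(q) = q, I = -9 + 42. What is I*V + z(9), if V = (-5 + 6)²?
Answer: 42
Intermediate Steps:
I = 33
V = 1 (V = 1² = 1)
I*V + z(9) = 33*1 + 9 = 33 + 9 = 42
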